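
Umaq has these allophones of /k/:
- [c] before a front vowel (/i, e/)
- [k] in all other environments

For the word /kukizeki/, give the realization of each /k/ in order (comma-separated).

Occurrence 1 (position 1): no conditioning environment matches → elsewhere allophone [k].
Occurrence 2 (position 3): before a front vowel (/i, e/) → [c].
Occurrence 3 (position 7): before a front vowel (/i, e/) → [c].

[k], [c], [c]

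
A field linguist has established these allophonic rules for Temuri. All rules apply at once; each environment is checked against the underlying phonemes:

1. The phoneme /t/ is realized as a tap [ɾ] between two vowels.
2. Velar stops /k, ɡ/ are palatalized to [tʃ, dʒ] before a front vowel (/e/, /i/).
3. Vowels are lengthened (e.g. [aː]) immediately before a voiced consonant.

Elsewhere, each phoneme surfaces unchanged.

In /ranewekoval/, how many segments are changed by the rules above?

4

Segments that undergo a rule: /a/ → [aː] (rule 3); /e/ → [eː] (rule 3); /o/ → [oː] (rule 3); /a/ → [aː] (rule 3).
All other segments surface unchanged.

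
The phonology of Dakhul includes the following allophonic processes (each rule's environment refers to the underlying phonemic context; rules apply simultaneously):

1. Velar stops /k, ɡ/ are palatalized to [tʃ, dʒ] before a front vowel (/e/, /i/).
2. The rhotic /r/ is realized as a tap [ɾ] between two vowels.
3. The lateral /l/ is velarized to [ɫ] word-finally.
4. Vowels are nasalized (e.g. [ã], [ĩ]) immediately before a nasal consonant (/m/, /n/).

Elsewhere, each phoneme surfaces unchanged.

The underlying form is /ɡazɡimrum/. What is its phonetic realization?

[ɡazdʒĩmrũm]

/ɡ/ (word-initial) fails the environment for rule 1, so it stays [ɡ].
/a/ (between /ɡ/ and /z/) fails the environment for rule 4, so it stays [a].
/z/ (between /a/ and /ɡ/) is unaffected → [z].
/ɡ/ (between /z/ and /i/) occurs before a front vowel → [dʒ] by rule 1.
/i/ meets the environment for rule 4 (before a nasal consonant) → [ĩ].
/m/ stays [m].
/r/ (between /m/ and /u/) fails the environment for rule 2, so it stays [r].
/u/ (between /r/ and /m/): before a nasal consonant, so rule 4 applies → [ũ].
/m/ — not in any rule's target class → [m].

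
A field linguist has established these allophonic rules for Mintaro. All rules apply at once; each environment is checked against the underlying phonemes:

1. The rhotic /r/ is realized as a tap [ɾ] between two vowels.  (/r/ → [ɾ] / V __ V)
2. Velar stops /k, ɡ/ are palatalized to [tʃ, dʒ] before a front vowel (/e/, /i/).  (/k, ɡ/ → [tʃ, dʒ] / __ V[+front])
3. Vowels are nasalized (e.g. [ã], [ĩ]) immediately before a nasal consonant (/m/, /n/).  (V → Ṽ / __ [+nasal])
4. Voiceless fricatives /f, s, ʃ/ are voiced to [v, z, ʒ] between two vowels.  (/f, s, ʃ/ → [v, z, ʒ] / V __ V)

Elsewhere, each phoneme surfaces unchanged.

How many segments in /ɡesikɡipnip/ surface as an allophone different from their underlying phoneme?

3

Segments that undergo a rule: /ɡ/ → [dʒ] (rule 2); /s/ → [z] (rule 4); /ɡ/ → [dʒ] (rule 2).
All other segments surface unchanged.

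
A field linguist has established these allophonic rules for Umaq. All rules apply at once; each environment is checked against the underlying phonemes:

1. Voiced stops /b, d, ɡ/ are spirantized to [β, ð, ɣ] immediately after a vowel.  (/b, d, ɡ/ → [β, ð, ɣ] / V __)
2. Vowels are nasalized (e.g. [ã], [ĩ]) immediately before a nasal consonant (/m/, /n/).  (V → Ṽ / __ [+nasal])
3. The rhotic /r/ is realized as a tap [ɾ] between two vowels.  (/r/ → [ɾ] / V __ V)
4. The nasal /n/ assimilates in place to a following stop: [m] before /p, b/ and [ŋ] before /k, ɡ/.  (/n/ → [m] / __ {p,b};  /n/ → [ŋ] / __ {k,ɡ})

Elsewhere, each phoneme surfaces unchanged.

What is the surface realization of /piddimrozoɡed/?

/p/ — not in any rule's target class → [p].
/i/ (between /p/ and /d/) fails the environment for rule 2, so it stays [i].
/d/ meets the environment for rule 1 (immediately after a vowel) → [ð].
/d/ (between /d/ and /i/): rule 1 targets it, but not immediately after a vowel → unchanged [d].
/i/ (between /d/ and /m/) occurs before a nasal consonant → [ĩ] by rule 2.
/m/ stays [m].
/r/ (between /m/ and /o/) is in the target of rule 3 but the environment (between two vowels) is not met → [r].
/o/ (between /r/ and /z/) is in the target of rule 2 but the environment (before a nasal consonant) is not met → [o].
/z/ (between /o/ and /o/): no rule targets it → [z].
/o/ (between /z/ and /ɡ/): rule 2 targets it, but not before a nasal consonant → unchanged [o].
/ɡ/ meets the environment for rule 1 (immediately after a vowel) → [ɣ].
/e/ (between /ɡ/ and /d/) is in the target of rule 2 but the environment (before a nasal consonant) is not met → [e].
/d/ (word-final) occurs immediately after a vowel → [ð] by rule 1.

[piðdĩmrozoɣeð]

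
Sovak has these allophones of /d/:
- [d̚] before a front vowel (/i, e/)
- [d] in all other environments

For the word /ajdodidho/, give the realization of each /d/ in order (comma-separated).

[d], [d̚], [d]

Occurrence 1 (position 3): no conditioning environment matches → elsewhere allophone [d].
Occurrence 2 (position 5): before a front vowel (/i, e/) → [d̚].
Occurrence 3 (position 7): no conditioning environment matches → elsewhere allophone [d].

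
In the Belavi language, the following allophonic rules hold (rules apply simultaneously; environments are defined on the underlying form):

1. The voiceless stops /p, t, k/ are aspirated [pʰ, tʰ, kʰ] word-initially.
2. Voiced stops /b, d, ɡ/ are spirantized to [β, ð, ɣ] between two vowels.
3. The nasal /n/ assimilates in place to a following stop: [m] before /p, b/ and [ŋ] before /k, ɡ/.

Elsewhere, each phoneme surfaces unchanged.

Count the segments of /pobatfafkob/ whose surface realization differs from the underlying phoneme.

2

Segments that undergo a rule: /p/ → [pʰ] (rule 1); /b/ → [β] (rule 2).
All other segments surface unchanged.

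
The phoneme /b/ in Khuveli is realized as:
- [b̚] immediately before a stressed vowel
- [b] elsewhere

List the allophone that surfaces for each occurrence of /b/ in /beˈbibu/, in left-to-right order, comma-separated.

[b], [b̚], [b]

Occurrence 1 (position 1): no conditioning environment matches → elsewhere allophone [b].
Occurrence 2 (position 3): immediately before a stressed vowel → [b̚].
Occurrence 3 (position 5): no conditioning environment matches → elsewhere allophone [b].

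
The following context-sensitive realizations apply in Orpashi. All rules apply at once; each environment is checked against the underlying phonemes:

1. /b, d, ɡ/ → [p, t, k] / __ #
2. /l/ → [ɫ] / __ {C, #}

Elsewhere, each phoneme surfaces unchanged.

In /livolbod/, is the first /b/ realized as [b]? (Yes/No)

Yes

/b/ — between /l/ and /o/; rule 1 does not apply here → [b].
The actual realization is [b], which matches [b].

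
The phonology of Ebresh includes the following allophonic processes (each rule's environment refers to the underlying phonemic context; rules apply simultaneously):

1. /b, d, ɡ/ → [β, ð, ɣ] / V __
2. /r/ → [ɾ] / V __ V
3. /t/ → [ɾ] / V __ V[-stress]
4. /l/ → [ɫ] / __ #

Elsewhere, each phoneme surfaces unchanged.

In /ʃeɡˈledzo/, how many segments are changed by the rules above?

2

Segments that undergo a rule: /ɡ/ → [ɣ] (rule 1); /d/ → [ð] (rule 1).
All other segments surface unchanged.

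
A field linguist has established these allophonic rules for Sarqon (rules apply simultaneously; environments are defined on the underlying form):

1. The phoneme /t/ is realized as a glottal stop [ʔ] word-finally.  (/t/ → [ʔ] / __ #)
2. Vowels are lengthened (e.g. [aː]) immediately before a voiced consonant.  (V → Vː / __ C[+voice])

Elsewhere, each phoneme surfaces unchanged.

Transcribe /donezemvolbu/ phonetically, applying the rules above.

/d/ (word-initial): no rule targets it → [d].
/o/ — between /d/ and /n/, before a voiced consonant — surfaces as [oː] (rule 2).
/n/ stays [n].
Rule 2 applies to /e/ (between /n/ and /z/: before a voiced consonant) → [eː].
/z/ (between /e/ and /e/): no rule targets it → [z].
Rule 2 applies to /e/ (between /z/ and /m/: before a voiced consonant) → [eː].
/m/ (between /e/ and /v/): no rule targets it → [m].
/v/ (between /m/ and /o/): no rule targets it → [v].
/o/ meets the environment for rule 2 (before a voiced consonant) → [oː].
/l/ (between /o/ and /b/): no rule targets it → [l].
/b/ — not in any rule's target class → [b].
/u/ (word-final) fails the environment for rule 2, so it stays [u].

[doːneːzeːmvoːlbu]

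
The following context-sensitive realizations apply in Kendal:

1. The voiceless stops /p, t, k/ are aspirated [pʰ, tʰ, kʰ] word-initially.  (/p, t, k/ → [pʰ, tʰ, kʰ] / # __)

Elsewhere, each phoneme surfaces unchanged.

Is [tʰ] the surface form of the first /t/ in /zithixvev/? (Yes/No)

No

/t/ (between /i/ and /h/) is in the target of rule 1 but the environment (word-initially) is not met → [t].
The actual realization is [t], not [tʰ].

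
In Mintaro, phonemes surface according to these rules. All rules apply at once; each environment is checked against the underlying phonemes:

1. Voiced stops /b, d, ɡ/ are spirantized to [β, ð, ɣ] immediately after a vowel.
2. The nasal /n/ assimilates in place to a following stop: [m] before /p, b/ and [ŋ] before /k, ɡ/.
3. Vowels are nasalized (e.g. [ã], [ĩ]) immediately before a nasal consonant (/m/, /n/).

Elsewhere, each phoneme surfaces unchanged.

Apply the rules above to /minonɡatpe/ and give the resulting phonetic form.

[mĩnõŋɡatpe]

/m/ (word-initial): no rule targets it → [m].
Rule 3 applies to /i/ (between /m/ and /n/: before a nasal consonant) → [ĩ].
/n/ (between /i/ and /o/) is in the target of rule 2 but the environment (before a labial or velar stop) is not met → [n].
/o/ meets the environment for rule 3 (before a nasal consonant) → [õ].
Rule 2 applies to /n/ (between /o/ and /ɡ/: before a labial or velar stop) → [ŋ].
/ɡ/ (between /n/ and /a/) is in the target of rule 1 but the environment (immediately after a vowel) is not met → [ɡ].
/a/ (between /ɡ/ and /t/) fails the environment for rule 3, so it stays [a].
/t/ (between /a/ and /p/) is unaffected → [t].
/p/ — not in any rule's target class → [p].
/e/ (word-final): rule 3 targets it, but not before a nasal consonant → unchanged [e].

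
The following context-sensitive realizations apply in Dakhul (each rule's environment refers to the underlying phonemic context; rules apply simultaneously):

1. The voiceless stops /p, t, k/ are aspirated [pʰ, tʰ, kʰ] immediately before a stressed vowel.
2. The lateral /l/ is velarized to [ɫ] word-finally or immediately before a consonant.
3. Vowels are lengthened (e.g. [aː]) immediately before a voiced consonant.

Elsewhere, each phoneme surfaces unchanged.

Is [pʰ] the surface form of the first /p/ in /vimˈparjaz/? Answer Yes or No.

Yes

/p/ (between /m/ and /a/): immediately before a stressed vowel, so rule 1 applies → [pʰ].
The actual realization is [pʰ], which matches [pʰ].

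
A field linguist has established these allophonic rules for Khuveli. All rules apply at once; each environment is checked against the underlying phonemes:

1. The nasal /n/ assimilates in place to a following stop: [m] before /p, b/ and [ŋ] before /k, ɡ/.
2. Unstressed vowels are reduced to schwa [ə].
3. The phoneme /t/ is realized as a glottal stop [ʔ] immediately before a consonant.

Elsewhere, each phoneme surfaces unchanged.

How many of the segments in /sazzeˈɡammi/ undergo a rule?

3

Segments that undergo a rule: /a/ → [ə] (rule 2); /e/ → [ə] (rule 2); /i/ → [ə] (rule 2).
All other segments surface unchanged.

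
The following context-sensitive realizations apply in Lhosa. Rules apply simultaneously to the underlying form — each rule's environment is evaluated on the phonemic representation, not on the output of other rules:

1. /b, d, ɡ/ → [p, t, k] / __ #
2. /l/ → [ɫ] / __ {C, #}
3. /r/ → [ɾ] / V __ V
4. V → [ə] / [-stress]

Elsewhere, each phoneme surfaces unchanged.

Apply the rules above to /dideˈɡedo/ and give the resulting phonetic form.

/d/ (word-initial) fails the environment for rule 1, so it stays [d].
Rule 4 applies to /i/ (between /d/ and /d/: in an unstressed syllable) → [ə].
/d/ (between /i/ and /e/) fails the environment for rule 1, so it stays [d].
/e/ — between /d/ and /ɡ/, in an unstressed syllable — surfaces as [ə] (rule 4).
/ɡ/ (between /e/ and /e/): rule 1 targets it, but not word-finally → unchanged [ɡ].
/e/ (between /ɡ/ and /d/) fails the environment for rule 4, so it stays [e].
/d/ (between /e/ and /o/) fails the environment for rule 1, so it stays [d].
/o/ (word-final) occurs in an unstressed syllable → [ə] by rule 4.

[dədəˈɡedə]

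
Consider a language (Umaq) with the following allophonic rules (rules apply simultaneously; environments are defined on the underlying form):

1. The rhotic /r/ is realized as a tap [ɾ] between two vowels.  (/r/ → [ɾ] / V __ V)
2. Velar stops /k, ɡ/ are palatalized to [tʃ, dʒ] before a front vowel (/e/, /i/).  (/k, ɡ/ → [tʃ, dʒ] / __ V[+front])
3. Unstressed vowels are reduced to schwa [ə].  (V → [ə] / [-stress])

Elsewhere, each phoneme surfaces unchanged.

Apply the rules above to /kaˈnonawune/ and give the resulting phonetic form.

[kəˈnonəwənə]

/k/ (word-initial) is in the target of rule 2 but the environment (before a front vowel) is not met → [k].
/a/ — between /k/ and /n/, in an unstressed syllable — surfaces as [ə] (rule 3).
/n/ (between /a/ and /o/) is unaffected → [n].
/o/ (between /n/ and /n/): rule 3 targets it, but not in an unstressed syllable → unchanged [o].
/n/ stays [n].
/a/ (between /n/ and /w/) occurs in an unstressed syllable → [ə] by rule 3.
/w/ (between /a/ and /u/): no rule targets it → [w].
/u/ (between /w/ and /n/) occurs in an unstressed syllable → [ə] by rule 3.
/n/ (between /u/ and /e/) is unaffected → [n].
/e/ (word-final): in an unstressed syllable, so rule 3 applies → [ə].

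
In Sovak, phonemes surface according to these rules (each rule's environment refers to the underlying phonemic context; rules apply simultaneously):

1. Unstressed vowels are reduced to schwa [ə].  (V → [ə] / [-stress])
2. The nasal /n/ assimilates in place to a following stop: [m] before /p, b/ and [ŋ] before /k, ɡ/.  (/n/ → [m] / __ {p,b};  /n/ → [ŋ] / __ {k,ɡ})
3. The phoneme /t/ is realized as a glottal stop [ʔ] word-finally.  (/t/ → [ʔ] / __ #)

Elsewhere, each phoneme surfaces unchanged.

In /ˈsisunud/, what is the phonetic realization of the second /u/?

/u/ meets the environment for rule 1 (in an unstressed syllable) → [ə].

[ə]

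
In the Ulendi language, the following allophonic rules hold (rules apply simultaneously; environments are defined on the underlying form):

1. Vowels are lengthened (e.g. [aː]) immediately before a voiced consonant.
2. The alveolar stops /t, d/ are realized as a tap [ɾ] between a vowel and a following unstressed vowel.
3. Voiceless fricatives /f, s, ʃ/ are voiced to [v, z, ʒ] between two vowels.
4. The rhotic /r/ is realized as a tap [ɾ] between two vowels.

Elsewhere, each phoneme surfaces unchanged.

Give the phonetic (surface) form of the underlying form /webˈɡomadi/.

[weːbˈɡoːmaːɾi]

/e/ — between /w/ and /b/, before a voiced consonant — surfaces as [eː] (rule 1).
/o/ — between /ɡ/ and /m/, before a voiced consonant — surfaces as [oː] (rule 1).
/a/ (between /m/ and /d/): before a voiced consonant, so rule 1 applies → [aː].
/d/ — between /a/ and /i/, between a vowel and a following unstressed vowel — surfaces as [ɾ] (rule 2).
/i/ (word-final) fails the environment for rule 1, so it stays [i].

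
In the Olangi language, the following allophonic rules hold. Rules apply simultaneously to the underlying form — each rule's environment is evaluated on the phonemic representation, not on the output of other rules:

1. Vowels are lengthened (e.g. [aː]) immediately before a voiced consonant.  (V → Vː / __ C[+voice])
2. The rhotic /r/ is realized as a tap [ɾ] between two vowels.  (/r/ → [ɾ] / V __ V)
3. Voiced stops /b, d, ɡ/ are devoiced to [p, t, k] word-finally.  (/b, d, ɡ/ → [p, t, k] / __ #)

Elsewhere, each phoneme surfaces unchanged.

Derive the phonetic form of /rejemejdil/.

/r/ — word-initial; rule 2 does not apply here → [r].
/e/ meets the environment for rule 1 (before a voiced consonant) → [eː].
/e/ — between /j/ and /m/, before a voiced consonant — surfaces as [eː] (rule 1).
/e/ (between /m/ and /j/) occurs before a voiced consonant → [eː] by rule 1.
/d/ (between /j/ and /i/): rule 3 targets it, but not word-finally → unchanged [d].
/i/ meets the environment for rule 1 (before a voiced consonant) → [iː].

[reːjeːmeːjdiːl]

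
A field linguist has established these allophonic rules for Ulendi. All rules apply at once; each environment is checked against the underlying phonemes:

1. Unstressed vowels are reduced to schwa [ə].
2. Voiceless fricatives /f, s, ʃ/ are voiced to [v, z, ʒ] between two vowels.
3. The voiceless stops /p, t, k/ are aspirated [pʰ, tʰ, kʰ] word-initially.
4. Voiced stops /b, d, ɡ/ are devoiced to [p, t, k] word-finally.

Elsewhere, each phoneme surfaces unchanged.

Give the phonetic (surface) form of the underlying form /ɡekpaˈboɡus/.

[ɡəkpəˈboɡəs]

/ɡ/ (word-initial) fails the environment for rule 4, so it stays [ɡ].
/e/ meets the environment for rule 1 (in an unstressed syllable) → [ə].
/k/ (between /e/ and /p/): rule 3 targets it, but not word-initially → unchanged [k].
/p/ (between /k/ and /a/) is in the target of rule 3 but the environment (word-initially) is not met → [p].
/a/ meets the environment for rule 1 (in an unstressed syllable) → [ə].
/b/ — between /a/ and /o/; rule 4 does not apply here → [b].
/o/ (between /b/ and /ɡ/): rule 1 targets it, but not in an unstressed syllable → unchanged [o].
/ɡ/ (between /o/ and /u/) is in the target of rule 4 but the environment (word-finally) is not met → [ɡ].
/u/ — between /ɡ/ and /s/, in an unstressed syllable — surfaces as [ə] (rule 1).
/s/ (word-final) is in the target of rule 2 but the environment (between two vowels) is not met → [s].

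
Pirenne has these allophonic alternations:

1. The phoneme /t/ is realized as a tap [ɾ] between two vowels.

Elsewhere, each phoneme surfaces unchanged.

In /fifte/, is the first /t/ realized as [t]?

Yes

/t/ (between /f/ and /e/) fails the environment for rule 1, so it stays [t].
The actual realization is [t], which matches [t].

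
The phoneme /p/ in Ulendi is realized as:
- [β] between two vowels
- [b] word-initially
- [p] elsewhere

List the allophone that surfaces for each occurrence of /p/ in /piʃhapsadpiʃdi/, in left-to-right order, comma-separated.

Occurrence 1 (position 1): word-initially → [b].
Occurrence 2 (position 6): no conditioning environment matches → elsewhere allophone [p].
Occurrence 3 (position 10): no conditioning environment matches → elsewhere allophone [p].

[b], [p], [p]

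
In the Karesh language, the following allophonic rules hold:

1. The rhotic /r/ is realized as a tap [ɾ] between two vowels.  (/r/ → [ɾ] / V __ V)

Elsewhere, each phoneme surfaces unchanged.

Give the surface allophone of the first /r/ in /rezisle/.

/r/ — word-initial; rule 1 does not apply here → [r].

[r]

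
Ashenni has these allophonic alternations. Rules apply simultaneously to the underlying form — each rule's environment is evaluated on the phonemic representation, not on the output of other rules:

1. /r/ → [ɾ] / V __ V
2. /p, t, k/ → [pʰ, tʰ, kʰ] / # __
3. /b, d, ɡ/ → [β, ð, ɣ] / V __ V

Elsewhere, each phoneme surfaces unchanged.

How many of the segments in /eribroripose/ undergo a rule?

Segments that undergo a rule: /r/ → [ɾ] (rule 1); /r/ → [ɾ] (rule 1).
All other segments surface unchanged.

2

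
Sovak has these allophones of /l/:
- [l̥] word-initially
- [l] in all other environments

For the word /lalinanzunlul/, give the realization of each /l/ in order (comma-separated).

[l̥], [l], [l], [l]

Occurrence 1 (position 1): word-initially → [l̥].
Occurrence 2 (position 3): no conditioning environment matches → elsewhere allophone [l].
Occurrence 3 (position 11): no conditioning environment matches → elsewhere allophone [l].
Occurrence 4 (position 13): no conditioning environment matches → elsewhere allophone [l].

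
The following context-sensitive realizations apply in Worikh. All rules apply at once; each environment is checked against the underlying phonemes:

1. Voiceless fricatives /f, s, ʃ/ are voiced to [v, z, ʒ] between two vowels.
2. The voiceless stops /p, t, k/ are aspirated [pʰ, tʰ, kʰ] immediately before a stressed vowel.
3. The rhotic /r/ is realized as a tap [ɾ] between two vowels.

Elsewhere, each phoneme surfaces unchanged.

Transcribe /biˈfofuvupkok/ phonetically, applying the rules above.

/b/ (word-initial) is unaffected → [b].
/i/ stays [i].
Rule 1 applies to /f/ (between /i/ and /o/: between two vowels) → [v].
/o/ (between /f/ and /f/) is unaffected → [o].
/f/ — between /o/ and /u/, between two vowels — surfaces as [v] (rule 1).
/u/ — not in any rule's target class → [u].
/v/ (between /u/ and /u/): no rule targets it → [v].
/u/ stays [u].
/p/ (between /u/ and /k/): rule 2 targets it, but not immediately before a stressed vowel → unchanged [p].
/k/ — between /p/ and /o/; rule 2 does not apply here → [k].
/o/ (between /k/ and /k/): no rule targets it → [o].
/k/ (word-final) is in the target of rule 2 but the environment (immediately before a stressed vowel) is not met → [k].

[biˈvovuvupkok]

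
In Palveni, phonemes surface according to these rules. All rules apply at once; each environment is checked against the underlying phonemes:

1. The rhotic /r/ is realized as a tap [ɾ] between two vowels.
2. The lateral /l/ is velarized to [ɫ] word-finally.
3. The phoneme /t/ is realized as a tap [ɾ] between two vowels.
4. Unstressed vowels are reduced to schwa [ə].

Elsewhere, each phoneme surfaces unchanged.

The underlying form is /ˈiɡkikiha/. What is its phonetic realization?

[ˈiɡkəkəhə]

/i/ (word-initial) is in the target of rule 4 but the environment (in an unstressed syllable) is not met → [i].
/ɡ/ stays [ɡ].
/k/ — not in any rule's target class → [k].
Rule 4 applies to /i/ (between /k/ and /k/: in an unstressed syllable) → [ə].
/k/ stays [k].
/i/ meets the environment for rule 4 (in an unstressed syllable) → [ə].
/h/ (between /i/ and /a/) is unaffected → [h].
/a/ — word-final, in an unstressed syllable — surfaces as [ə] (rule 4).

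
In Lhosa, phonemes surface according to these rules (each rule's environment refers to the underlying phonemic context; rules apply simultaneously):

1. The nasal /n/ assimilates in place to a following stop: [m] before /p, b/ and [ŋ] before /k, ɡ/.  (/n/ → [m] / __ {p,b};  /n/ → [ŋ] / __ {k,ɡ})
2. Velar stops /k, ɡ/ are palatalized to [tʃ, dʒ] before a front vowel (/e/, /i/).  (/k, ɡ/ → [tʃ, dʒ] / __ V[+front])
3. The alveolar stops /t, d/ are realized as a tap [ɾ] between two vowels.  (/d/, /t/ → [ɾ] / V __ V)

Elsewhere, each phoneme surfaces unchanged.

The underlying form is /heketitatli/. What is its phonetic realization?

[hetʃeɾiɾatli]

/h/ (word-initial): no rule targets it → [h].
/e/ — not in any rule's target class → [e].
/k/ meets the environment for rule 2 (before a front vowel) → [tʃ].
/e/ stays [e].
/t/ meets the environment for rule 3 (between two vowels) → [ɾ].
/i/ — not in any rule's target class → [i].
/t/ (between /i/ and /a/) occurs between two vowels → [ɾ] by rule 3.
/a/ stays [a].
/t/ (between /a/ and /l/) fails the environment for rule 3, so it stays [t].
/l/ stays [l].
/i/ (word-final) is unaffected → [i].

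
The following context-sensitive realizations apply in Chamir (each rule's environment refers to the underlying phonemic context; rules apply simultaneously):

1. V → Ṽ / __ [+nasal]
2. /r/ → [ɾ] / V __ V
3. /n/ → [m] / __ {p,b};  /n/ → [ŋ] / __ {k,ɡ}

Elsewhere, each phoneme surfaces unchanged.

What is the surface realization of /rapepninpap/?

[rapepnĩmpap]

/r/ (word-initial) fails the environment for rule 2, so it stays [r].
/a/ (between /r/ and /p/): rule 1 targets it, but not before a nasal consonant → unchanged [a].
/p/ — not in any rule's target class → [p].
/e/ — between /p/ and /p/; rule 1 does not apply here → [e].
/p/ stays [p].
/n/ (between /p/ and /i/) fails the environment for rule 3, so it stays [n].
/i/ meets the environment for rule 1 (before a nasal consonant) → [ĩ].
/n/ (between /i/ and /p/) occurs before a labial or velar stop → [m] by rule 3.
/p/ stays [p].
/a/ (between /p/ and /p/) is in the target of rule 1 but the environment (before a nasal consonant) is not met → [a].
/p/ (word-final) is unaffected → [p].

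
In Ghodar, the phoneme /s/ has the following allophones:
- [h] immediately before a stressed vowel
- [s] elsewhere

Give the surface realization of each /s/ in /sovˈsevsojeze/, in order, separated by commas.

[s], [h], [s]

Occurrence 1 (position 1): no conditioning environment matches → elsewhere allophone [s].
Occurrence 2 (position 4): immediately before a stressed vowel → [h].
Occurrence 3 (position 7): no conditioning environment matches → elsewhere allophone [s].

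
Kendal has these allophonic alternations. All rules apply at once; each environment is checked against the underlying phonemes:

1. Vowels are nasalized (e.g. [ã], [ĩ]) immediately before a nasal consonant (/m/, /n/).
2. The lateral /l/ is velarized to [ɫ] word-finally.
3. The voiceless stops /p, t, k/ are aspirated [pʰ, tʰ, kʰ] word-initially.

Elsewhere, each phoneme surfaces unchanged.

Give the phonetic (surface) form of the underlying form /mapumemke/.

[mapũmẽmke]

/m/ stays [m].
/a/ — between /m/ and /p/; rule 1 does not apply here → [a].
/p/ (between /a/ and /u/): rule 3 targets it, but not word-initially → unchanged [p].
/u/ — between /p/ and /m/, before a nasal consonant — surfaces as [ũ] (rule 1).
/m/ stays [m].
/e/ (between /m/ and /m/): before a nasal consonant, so rule 1 applies → [ẽ].
/m/ (between /e/ and /k/): no rule targets it → [m].
/k/ (between /m/ and /e/): rule 3 targets it, but not word-initially → unchanged [k].
/e/ (word-final) fails the environment for rule 1, so it stays [e].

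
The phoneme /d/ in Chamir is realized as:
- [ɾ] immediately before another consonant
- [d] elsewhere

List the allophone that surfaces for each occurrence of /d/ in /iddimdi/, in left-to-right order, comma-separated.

Occurrence 1 (position 2): immediately before another consonant → [ɾ].
Occurrence 2 (position 3): no conditioning environment matches → elsewhere allophone [d].
Occurrence 3 (position 6): no conditioning environment matches → elsewhere allophone [d].

[ɾ], [d], [d]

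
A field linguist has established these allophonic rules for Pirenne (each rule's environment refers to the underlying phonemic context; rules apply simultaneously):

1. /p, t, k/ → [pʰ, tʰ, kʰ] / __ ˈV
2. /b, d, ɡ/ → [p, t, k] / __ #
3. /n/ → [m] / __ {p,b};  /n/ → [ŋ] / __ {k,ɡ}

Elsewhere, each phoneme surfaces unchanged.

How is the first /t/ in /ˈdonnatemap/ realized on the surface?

/t/ (between /a/ and /e/): rule 1 targets it, but not immediately before a stressed vowel → unchanged [t].

[t]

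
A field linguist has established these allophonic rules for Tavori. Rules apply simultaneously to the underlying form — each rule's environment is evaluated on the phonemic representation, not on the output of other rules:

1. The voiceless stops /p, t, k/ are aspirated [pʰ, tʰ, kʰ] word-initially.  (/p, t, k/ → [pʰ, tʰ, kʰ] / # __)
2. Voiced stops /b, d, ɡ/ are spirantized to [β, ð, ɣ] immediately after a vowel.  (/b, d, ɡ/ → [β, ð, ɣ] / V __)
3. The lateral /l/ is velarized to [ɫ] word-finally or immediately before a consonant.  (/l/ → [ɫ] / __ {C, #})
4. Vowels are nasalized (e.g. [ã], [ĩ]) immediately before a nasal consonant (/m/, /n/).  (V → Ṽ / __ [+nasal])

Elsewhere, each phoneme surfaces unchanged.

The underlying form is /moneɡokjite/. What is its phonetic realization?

[mõneɣokjite]

/o/ (between /m/ and /n/) occurs before a nasal consonant → [õ] by rule 4.
/e/ (between /n/ and /ɡ/) is in the target of rule 4 but the environment (before a nasal consonant) is not met → [e].
/ɡ/ (between /e/ and /o/) occurs immediately after a vowel → [ɣ] by rule 2.
/o/ (between /ɡ/ and /k/) is in the target of rule 4 but the environment (before a nasal consonant) is not met → [o].
/k/ (between /o/ and /j/) fails the environment for rule 1, so it stays [k].
/i/ (between /j/ and /t/): rule 4 targets it, but not before a nasal consonant → unchanged [i].
/t/ (between /i/ and /e/) fails the environment for rule 1, so it stays [t].
/e/ (word-final): rule 4 targets it, but not before a nasal consonant → unchanged [e].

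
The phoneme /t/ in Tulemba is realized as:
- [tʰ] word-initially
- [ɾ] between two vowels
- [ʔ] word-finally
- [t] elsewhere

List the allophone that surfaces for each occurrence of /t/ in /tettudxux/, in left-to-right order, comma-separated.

[tʰ], [t], [t]

Occurrence 1 (position 1): word-initially → [tʰ].
Occurrence 2 (position 3): no conditioning environment matches → elsewhere allophone [t].
Occurrence 3 (position 4): no conditioning environment matches → elsewhere allophone [t].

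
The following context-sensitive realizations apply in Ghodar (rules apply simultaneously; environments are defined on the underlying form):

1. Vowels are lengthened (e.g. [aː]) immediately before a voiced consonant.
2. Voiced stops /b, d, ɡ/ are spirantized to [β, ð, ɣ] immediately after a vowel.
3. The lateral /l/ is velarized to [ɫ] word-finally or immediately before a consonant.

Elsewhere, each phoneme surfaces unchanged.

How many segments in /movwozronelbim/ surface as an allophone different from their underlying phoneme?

Segments that undergo a rule: /o/ → [oː] (rule 1); /o/ → [oː] (rule 1); /o/ → [oː] (rule 1); /e/ → [eː] (rule 1); /l/ → [ɫ] (rule 3); /i/ → [iː] (rule 1).
All other segments surface unchanged.

6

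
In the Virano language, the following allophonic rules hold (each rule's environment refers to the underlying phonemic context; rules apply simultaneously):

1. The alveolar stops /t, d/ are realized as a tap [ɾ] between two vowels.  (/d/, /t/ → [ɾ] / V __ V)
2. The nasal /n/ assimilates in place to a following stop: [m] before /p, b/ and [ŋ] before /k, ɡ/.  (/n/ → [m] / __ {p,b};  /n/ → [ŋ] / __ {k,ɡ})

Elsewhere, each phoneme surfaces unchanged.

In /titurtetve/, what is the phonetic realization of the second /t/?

[ɾ]

/t/ (between /i/ and /u/): between two vowels, so rule 1 applies → [ɾ].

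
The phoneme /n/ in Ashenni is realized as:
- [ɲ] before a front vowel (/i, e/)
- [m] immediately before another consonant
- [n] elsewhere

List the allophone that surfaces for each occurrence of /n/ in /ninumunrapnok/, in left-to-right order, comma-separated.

[ɲ], [n], [m], [n]

Occurrence 1 (position 1): before a front vowel (/i, e/) → [ɲ].
Occurrence 2 (position 3): no conditioning environment matches → elsewhere allophone [n].
Occurrence 3 (position 7): immediately before another consonant → [m].
Occurrence 4 (position 11): no conditioning environment matches → elsewhere allophone [n].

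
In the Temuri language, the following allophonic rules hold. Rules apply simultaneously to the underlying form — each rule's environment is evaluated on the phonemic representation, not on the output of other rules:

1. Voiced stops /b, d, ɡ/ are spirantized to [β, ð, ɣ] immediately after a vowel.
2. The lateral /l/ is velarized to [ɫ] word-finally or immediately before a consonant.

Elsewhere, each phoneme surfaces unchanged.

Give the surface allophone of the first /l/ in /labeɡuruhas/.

/l/ (word-initial) fails the environment for rule 2, so it stays [l].

[l]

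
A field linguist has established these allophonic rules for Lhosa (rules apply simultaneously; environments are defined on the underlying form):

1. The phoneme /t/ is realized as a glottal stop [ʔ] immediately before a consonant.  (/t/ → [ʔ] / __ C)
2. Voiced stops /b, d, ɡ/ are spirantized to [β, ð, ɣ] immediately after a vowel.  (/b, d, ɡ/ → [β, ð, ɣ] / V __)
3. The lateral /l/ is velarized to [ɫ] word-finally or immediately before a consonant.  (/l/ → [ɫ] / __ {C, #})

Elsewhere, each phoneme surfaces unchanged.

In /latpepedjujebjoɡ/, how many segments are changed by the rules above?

4

Segments that undergo a rule: /t/ → [ʔ] (rule 1); /d/ → [ð] (rule 2); /b/ → [β] (rule 2); /ɡ/ → [ɣ] (rule 2).
All other segments surface unchanged.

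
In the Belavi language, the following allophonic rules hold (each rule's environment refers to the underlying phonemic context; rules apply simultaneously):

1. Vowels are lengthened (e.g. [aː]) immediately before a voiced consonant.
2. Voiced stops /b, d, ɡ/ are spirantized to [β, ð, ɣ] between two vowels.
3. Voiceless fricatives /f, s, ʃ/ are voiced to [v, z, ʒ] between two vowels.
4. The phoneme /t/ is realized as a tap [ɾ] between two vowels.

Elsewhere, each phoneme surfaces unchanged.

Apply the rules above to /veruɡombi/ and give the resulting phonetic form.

/v/ — not in any rule's target class → [v].
/e/ (between /v/ and /r/) occurs before a voiced consonant → [eː] by rule 1.
/r/ — not in any rule's target class → [r].
/u/ meets the environment for rule 1 (before a voiced consonant) → [uː].
/ɡ/ — between /u/ and /o/, between two vowels — surfaces as [ɣ] (rule 2).
/o/ — between /ɡ/ and /m/, before a voiced consonant — surfaces as [oː] (rule 1).
/m/ (between /o/ and /b/): no rule targets it → [m].
/b/ (between /m/ and /i/) fails the environment for rule 2, so it stays [b].
/i/ (word-final) fails the environment for rule 1, so it stays [i].

[veːruːɣoːmbi]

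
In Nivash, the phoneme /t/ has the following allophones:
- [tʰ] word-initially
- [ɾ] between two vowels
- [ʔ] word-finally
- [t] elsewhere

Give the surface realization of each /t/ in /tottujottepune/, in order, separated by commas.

Occurrence 1 (position 1): word-initially → [tʰ].
Occurrence 2 (position 3): no conditioning environment matches → elsewhere allophone [t].
Occurrence 3 (position 4): no conditioning environment matches → elsewhere allophone [t].
Occurrence 4 (position 8): no conditioning environment matches → elsewhere allophone [t].
Occurrence 5 (position 9): no conditioning environment matches → elsewhere allophone [t].

[tʰ], [t], [t], [t], [t]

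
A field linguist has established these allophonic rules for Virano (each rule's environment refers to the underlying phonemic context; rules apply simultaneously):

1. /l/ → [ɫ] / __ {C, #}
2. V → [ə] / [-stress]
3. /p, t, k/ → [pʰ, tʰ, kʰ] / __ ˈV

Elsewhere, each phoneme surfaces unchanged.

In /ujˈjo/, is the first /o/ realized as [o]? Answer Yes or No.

Yes

/o/ (word-final) is in the target of rule 2 but the environment (in an unstressed syllable) is not met → [o].
The actual realization is [o], which matches [o].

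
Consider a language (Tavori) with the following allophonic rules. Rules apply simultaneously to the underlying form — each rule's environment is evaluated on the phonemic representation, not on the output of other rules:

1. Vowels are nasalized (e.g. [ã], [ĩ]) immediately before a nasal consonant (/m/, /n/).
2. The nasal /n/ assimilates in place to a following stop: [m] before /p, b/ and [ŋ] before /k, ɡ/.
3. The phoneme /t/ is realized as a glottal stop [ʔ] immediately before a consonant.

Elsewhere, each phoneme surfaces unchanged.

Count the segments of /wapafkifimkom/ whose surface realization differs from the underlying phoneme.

2

Segments that undergo a rule: /i/ → [ĩ] (rule 1); /o/ → [õ] (rule 1).
All other segments surface unchanged.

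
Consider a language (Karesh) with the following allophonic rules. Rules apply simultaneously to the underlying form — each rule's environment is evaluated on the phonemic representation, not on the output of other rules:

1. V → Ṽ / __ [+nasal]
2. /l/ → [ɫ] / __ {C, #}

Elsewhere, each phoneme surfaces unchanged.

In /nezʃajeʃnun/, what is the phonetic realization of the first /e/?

/e/ (between /n/ and /z/) fails the environment for rule 1, so it stays [e].

[e]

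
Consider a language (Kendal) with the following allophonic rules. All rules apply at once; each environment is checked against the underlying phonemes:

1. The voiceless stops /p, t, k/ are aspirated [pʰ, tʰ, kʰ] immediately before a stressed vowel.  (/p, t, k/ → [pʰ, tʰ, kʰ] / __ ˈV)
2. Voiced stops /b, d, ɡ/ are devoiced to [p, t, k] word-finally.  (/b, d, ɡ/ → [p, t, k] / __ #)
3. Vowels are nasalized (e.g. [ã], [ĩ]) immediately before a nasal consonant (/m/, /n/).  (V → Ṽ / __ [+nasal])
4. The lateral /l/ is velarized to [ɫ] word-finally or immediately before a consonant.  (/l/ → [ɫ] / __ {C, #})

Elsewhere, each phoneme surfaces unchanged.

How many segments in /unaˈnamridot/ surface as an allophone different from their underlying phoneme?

3

Segments that undergo a rule: /u/ → [ũ] (rule 3); /a/ → [ã] (rule 3); /a/ → [ã] (rule 3).
All other segments surface unchanged.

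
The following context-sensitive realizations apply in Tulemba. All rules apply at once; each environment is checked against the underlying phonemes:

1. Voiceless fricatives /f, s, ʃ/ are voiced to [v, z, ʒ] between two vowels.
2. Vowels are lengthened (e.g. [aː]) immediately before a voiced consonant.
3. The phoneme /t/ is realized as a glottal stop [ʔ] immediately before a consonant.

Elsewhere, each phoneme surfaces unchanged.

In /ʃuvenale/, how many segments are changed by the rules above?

Segments that undergo a rule: /u/ → [uː] (rule 2); /e/ → [eː] (rule 2); /a/ → [aː] (rule 2).
All other segments surface unchanged.

3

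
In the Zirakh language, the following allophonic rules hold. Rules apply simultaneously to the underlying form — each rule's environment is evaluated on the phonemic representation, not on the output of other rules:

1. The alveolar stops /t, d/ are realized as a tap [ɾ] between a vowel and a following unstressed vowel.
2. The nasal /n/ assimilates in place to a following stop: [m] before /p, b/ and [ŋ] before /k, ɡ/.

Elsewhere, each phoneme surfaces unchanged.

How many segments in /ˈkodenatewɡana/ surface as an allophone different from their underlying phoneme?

Segments that undergo a rule: /d/ → [ɾ] (rule 1); /t/ → [ɾ] (rule 1).
All other segments surface unchanged.

2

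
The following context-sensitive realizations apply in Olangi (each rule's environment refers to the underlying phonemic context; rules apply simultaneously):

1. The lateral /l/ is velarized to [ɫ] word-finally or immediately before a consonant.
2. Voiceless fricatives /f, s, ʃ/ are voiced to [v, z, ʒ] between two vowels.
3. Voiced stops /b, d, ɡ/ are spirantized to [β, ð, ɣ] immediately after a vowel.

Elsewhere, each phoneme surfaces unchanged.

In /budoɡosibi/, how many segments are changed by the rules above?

4

Segments that undergo a rule: /d/ → [ð] (rule 3); /ɡ/ → [ɣ] (rule 3); /s/ → [z] (rule 2); /b/ → [β] (rule 3).
All other segments surface unchanged.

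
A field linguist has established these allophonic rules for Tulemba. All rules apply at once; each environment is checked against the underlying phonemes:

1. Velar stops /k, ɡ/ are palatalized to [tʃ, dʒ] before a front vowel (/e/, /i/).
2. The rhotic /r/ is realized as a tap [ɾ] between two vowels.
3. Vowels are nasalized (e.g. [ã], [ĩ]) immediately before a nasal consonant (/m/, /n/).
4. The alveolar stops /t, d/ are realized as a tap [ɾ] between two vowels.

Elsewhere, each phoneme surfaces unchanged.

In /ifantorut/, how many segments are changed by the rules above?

2

Segments that undergo a rule: /a/ → [ã] (rule 3); /r/ → [ɾ] (rule 2).
All other segments surface unchanged.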